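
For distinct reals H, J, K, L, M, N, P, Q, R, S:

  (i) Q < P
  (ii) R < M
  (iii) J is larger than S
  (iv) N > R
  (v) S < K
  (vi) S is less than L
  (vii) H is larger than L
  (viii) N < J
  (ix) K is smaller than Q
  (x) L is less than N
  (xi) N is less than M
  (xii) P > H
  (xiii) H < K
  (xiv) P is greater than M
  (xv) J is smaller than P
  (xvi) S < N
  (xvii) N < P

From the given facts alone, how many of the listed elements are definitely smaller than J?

The elements the relations force below J are S, L, R, N — no chain reaches any other.
That is 4.

4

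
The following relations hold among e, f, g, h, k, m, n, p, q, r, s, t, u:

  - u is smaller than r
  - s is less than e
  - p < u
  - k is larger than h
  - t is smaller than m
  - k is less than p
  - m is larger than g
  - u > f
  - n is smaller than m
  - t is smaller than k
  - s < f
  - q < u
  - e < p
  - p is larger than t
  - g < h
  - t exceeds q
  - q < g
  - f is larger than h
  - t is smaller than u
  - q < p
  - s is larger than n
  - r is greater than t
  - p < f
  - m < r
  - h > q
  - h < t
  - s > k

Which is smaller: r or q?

Chaining the given relations: q < g < h < t < k < s < e < p < f < u < r.
So q < r; q is the smaller of the two.

q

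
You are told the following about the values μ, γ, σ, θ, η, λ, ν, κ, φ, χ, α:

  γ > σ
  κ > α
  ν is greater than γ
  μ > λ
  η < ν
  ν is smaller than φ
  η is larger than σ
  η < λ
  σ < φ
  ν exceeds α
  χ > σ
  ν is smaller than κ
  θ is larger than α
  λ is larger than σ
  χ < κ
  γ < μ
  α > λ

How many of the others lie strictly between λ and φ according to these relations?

The relations place λ below φ. An element lies strictly between them when it is forced above λ and also forced below φ.
Above λ: {α, ν, θ, μ, κ}. Below φ: {σ, γ, η, α, ν}.
Intersection: {α, ν} — 2.

2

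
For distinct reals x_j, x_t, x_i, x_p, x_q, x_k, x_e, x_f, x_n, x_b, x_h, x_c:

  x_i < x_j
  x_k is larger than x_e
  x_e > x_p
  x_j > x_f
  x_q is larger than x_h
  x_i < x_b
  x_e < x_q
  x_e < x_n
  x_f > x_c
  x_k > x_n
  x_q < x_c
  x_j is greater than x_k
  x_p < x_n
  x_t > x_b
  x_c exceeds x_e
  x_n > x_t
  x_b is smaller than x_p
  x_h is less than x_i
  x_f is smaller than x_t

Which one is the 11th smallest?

x_k

Piecing the relations together gives one ordering: x_h < x_i < x_b < x_p < x_e < x_q < x_c < x_f < x_t < x_n < x_k < x_j.
The 11th smallest is x_k.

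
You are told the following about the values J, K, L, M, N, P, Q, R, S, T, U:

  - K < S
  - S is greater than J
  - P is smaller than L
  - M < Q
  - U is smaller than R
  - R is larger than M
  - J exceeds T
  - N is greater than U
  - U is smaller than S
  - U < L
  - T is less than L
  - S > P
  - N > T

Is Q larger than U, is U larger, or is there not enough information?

Following every chain through U: above U we get N, L, R, S.
Q is not reached, and no chain runs the other way from Q to U.
So the given relations leave the order of U and Q undetermined.

undetermined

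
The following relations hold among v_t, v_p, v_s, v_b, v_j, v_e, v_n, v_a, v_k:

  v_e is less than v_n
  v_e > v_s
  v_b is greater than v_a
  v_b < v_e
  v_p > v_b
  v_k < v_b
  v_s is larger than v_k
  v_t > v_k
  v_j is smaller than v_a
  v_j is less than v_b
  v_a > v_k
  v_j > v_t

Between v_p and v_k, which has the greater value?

v_p

Following the relations from v_k: v_k < v_t < v_j < v_a < v_b < v_p.
So v_k < v_p; v_p is the larger of the two.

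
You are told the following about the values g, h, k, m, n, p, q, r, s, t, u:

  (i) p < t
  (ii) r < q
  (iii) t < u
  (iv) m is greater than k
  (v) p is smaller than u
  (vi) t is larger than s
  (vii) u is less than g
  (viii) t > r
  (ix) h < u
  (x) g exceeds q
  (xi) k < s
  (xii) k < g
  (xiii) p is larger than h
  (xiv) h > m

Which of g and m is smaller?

m

Link the given pairs in sequence: m < h; h < p; p < t; t < u; u < g.
Together: m < h < p < t < u < g.
So m < g; m is the smaller of the two.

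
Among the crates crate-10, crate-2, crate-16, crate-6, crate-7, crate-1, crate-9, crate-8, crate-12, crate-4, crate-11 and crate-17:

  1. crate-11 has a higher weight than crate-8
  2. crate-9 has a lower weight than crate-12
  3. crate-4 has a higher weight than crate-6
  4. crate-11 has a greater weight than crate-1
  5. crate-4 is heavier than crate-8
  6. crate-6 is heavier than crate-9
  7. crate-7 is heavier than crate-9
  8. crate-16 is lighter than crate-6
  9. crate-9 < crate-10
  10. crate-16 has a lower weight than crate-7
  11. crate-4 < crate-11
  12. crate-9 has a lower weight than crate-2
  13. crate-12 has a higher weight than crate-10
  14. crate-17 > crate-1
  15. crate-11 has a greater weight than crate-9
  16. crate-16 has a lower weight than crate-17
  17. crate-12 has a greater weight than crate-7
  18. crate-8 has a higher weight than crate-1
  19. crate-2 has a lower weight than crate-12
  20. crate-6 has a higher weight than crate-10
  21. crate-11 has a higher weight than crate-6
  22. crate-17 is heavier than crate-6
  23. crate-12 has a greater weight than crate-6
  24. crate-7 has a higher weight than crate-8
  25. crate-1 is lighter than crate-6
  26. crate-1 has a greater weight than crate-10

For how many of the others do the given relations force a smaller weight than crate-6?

Directly below crate-6: crate-9, crate-10, crate-1, crate-16.
No other element is forced below crate-6 by the given relations, so the count is 4.

4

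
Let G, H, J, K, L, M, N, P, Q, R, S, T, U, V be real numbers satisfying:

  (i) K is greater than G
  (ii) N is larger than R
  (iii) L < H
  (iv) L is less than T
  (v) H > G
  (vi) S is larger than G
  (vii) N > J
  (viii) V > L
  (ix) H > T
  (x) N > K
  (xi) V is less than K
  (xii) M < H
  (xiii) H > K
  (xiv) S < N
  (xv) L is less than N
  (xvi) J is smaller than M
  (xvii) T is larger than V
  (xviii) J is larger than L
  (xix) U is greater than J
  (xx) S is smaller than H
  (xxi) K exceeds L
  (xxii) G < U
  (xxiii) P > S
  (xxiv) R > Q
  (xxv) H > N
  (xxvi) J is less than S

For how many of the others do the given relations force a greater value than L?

Directly above L: J, V, T, K, N, H.
One step further: S, U, M (9 so far).
One step further: P (10 so far).
No other element is forced above L by the given relations, so the count is 10.

10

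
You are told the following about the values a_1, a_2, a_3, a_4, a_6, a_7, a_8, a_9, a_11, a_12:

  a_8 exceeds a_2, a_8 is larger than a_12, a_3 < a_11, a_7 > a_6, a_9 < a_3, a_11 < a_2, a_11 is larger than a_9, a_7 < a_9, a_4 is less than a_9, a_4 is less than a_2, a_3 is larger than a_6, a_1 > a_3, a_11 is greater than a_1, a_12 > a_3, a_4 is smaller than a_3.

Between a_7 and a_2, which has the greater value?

a_7 < a_9 and a_9 < a_3 give a_7 < a_3.
Then a_3 < a_1 extends the chain to a_1.
With a_1 < a_11: a_7 < a_9 < a_3 < a_1 < a_11.
With a_11 < a_2: a_7 < a_9 < a_3 < a_1 < a_11 < a_2.
So a_7 < a_2; a_2 is the larger of the two.

a_2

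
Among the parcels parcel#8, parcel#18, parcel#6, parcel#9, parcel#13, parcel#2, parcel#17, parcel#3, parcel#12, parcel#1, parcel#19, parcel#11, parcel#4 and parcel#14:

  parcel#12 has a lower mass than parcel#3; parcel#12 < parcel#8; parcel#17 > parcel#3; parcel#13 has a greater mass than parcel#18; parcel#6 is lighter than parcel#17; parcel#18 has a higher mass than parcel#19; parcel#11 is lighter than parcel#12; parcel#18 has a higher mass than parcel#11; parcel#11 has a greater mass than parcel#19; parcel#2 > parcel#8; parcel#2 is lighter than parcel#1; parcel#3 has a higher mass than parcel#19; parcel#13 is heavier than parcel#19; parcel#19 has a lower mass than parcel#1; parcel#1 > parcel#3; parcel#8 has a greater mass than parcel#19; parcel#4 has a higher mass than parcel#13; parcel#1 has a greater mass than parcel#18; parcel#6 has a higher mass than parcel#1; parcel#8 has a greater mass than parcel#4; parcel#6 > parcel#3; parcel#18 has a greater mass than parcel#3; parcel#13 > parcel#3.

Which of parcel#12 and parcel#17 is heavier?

The relevant relations are parcel#12 < parcel#3; parcel#3 < parcel#18; parcel#18 < parcel#13; parcel#13 < parcel#4; parcel#4 < parcel#8; parcel#8 < parcel#2; parcel#2 < parcel#1; parcel#1 < parcel#6; parcel#6 < parcel#17.
Together: parcel#12 < parcel#3 < parcel#18 < parcel#13 < parcel#4 < parcel#8 < parcel#2 < parcel#1 < parcel#6 < parcel#17.
So parcel#12 < parcel#17; parcel#17 is the heavier of the two.

parcel#17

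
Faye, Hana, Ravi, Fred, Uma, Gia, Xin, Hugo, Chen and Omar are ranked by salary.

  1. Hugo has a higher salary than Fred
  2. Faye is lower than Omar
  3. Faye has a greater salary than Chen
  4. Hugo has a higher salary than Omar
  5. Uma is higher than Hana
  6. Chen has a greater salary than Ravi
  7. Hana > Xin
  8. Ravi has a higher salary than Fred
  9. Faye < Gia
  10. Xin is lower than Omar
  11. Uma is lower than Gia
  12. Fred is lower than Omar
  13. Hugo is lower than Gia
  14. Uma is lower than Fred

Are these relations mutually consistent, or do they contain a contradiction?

Every relation is compatible with Xin < Hana < Uma < Fred < Ravi < Chen < Faye < Omar < Hugo < Gia; the set is consistent.

consistent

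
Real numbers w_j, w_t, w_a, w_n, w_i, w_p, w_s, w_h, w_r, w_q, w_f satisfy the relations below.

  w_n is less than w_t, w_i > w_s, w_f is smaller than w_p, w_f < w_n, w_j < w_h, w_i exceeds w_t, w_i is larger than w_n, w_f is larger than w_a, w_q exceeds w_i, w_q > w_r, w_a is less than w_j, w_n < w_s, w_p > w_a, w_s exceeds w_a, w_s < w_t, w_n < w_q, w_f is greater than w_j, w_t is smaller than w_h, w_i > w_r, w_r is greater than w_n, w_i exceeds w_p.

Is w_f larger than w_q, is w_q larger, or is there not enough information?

Following the relations from w_f: w_f < w_n < w_s < w_t < w_i < w_q.
So w_q is larger.

w_q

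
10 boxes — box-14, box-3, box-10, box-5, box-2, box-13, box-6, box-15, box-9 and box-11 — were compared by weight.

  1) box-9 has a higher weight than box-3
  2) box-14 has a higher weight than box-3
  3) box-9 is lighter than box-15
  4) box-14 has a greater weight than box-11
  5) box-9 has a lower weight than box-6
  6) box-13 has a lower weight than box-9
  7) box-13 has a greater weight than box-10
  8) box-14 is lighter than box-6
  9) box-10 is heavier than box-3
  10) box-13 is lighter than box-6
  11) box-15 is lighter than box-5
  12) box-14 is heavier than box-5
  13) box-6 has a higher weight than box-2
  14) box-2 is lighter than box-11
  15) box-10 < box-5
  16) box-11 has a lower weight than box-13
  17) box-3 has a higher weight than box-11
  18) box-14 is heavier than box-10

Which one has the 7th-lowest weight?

box-15

The consecutive relations fix a unique order: box-2 < box-11 < box-3 < box-10 < box-13 < box-9 < box-15 < box-5 < box-14 < box-6.
Counting 7 from the smallest end gives box-15.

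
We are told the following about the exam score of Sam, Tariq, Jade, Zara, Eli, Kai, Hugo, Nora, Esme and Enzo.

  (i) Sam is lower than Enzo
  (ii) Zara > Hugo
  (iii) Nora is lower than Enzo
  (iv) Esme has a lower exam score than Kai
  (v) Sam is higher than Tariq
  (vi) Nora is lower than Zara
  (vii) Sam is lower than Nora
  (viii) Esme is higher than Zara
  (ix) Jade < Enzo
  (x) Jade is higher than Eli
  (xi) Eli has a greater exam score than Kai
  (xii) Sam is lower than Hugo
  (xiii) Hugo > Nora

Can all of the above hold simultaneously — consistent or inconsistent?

The single ordering Tariq < Sam < Nora < Hugo < Zara < Esme < Kai < Eli < Jade < Enzo satisfies every listed relation, so no contradiction arises.

consistent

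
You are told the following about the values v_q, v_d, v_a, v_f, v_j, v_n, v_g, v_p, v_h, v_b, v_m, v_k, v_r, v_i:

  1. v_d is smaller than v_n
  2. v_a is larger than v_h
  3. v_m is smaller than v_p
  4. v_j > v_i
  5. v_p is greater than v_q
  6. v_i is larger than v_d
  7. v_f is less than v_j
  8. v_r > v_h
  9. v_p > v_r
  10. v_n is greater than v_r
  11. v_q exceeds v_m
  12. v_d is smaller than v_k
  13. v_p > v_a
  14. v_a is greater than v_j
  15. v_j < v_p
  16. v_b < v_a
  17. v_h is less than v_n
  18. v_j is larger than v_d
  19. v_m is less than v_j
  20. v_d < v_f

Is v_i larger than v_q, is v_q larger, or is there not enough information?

undetermined

Following every chain through v_i: above v_i we get v_j, v_a, v_p; below v_i we get v_d.
v_q is not reached, and no chain runs the other way from v_q to v_i.
So the given relations leave the order of v_i and v_q undetermined.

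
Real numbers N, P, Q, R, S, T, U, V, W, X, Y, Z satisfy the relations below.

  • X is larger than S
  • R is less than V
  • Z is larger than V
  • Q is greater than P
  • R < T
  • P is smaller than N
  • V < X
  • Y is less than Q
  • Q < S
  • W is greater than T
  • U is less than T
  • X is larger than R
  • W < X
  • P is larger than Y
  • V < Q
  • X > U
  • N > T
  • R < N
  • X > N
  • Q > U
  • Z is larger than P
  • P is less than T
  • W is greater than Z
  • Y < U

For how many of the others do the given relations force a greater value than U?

From U the given relations immediately reach T, Q, X.
From those, N, S, W — 6 in total.
No other element is forced above U by the given relations, so the count is 6.

6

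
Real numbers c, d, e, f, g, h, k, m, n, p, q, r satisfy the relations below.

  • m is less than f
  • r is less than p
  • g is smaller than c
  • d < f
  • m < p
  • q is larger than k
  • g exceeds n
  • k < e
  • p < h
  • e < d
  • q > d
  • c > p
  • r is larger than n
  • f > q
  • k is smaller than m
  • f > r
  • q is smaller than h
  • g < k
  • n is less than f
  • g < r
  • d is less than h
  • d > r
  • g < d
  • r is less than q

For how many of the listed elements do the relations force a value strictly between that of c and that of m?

Chaining upward from m reaches: p, f, h.
Chaining downward from c reaches: n, g, k, r, p.
Strictly between m and c are those in both lists: p — 1 element.

1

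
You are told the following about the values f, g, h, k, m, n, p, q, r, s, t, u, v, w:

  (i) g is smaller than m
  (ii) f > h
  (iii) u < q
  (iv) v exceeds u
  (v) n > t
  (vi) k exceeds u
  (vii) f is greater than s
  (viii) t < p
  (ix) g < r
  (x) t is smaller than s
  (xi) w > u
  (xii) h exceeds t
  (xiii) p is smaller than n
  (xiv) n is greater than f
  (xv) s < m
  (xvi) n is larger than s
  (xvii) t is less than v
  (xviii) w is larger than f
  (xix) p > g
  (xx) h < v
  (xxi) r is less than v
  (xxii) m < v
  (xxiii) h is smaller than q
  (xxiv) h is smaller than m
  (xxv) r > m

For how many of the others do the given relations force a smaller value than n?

6

Directly below n: t, s, p, f.
One step further: g, h (6 so far).
Nothing else is reachable below n; 6 in all.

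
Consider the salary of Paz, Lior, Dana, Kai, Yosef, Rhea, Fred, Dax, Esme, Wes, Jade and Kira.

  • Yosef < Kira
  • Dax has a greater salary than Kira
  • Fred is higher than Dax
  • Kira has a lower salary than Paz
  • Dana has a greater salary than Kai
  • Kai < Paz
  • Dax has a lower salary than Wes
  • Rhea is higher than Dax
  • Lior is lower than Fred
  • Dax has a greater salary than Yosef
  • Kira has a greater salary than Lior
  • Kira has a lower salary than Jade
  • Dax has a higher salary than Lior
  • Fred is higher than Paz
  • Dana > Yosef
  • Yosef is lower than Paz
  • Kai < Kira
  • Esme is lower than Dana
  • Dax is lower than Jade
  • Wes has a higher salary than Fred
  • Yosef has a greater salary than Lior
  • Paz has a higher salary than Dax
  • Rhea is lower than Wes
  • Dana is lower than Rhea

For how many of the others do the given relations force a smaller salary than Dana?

4

The elements the relations force below Dana are Lior, Yosef, Esme, Kai — no chain reaches any other.
That is 4.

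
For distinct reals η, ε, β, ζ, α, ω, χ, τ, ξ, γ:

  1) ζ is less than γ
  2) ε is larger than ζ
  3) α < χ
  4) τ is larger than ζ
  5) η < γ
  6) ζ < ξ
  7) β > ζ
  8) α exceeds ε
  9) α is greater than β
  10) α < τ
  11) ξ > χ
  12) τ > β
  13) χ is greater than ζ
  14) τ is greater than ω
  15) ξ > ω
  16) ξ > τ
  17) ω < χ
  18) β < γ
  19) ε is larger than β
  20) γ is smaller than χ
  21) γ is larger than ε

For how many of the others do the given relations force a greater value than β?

Directly above β: ε, α, τ, γ.
One step further: χ, ξ (6 so far).
No other element is forced above β by the given relations, so the count is 6.

6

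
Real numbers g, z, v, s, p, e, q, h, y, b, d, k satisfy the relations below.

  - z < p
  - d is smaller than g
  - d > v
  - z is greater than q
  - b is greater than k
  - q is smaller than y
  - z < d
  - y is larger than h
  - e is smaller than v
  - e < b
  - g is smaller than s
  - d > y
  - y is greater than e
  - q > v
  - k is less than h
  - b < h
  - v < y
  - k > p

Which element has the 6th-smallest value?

k

The consecutive relations fix a unique order: e < v < q < z < p < k < b < h < y < d < g < s.
Counting 6 from the smallest end gives k.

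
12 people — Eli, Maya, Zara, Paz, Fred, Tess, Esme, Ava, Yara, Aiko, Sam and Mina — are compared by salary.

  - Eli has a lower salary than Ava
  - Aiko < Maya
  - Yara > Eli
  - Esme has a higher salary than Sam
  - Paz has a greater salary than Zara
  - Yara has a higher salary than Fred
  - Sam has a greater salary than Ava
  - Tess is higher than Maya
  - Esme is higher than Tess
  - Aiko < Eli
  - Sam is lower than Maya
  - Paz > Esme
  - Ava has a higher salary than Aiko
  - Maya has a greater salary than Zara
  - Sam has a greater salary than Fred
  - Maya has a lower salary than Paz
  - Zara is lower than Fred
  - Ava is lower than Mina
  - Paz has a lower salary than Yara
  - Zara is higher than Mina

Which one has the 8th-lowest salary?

Maya

Piecing the relations together gives one ordering: Aiko < Eli < Ava < Mina < Zara < Fred < Sam < Maya < Tess < Esme < Paz < Yara.
The 8th smallest is Maya.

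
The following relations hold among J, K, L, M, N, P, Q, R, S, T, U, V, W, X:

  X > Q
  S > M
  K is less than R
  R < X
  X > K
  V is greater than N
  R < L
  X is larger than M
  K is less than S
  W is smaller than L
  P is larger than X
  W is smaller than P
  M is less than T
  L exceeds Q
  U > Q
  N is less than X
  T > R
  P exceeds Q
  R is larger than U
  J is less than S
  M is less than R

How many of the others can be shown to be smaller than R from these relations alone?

4

The elements the relations force below R are Q, M, K, U — no chain reaches any other.
That is 4.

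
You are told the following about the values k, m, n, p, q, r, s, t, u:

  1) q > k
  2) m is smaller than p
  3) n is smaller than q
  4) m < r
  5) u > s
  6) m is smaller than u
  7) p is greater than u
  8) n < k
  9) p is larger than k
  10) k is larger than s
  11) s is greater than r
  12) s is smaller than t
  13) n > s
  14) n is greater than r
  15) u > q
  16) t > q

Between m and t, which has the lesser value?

m

Link the given pairs in sequence: m < r; r < s; s < n; n < k; k < q; q < t.
Chaining these gives m < r < s < n < k < q < t.
So m < t; m is the smaller of the two.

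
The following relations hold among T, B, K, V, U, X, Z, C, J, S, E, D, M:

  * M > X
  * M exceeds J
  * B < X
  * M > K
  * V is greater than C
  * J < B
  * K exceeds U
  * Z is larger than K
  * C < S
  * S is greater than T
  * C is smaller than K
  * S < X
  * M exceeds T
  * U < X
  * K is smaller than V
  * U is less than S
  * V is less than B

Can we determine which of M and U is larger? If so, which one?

M

The relevant relations are U < K; K < V; V < B; B < X; X < M.
Chaining these gives U < K < V < B < X < M.
So M is larger.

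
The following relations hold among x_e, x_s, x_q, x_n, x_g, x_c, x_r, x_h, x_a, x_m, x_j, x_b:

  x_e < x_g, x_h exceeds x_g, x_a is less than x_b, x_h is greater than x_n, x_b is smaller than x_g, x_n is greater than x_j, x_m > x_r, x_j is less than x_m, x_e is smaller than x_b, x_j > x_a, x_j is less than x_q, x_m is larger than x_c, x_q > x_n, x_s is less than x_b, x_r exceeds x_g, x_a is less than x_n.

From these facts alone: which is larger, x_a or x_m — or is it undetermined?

x_m

x_a < x_b and x_b < x_g give x_a < x_g.
With x_g < x_r: x_a < x_b < x_g < x_r.
With x_r < x_m: x_a < x_b < x_g < x_r < x_m.
So x_m is larger.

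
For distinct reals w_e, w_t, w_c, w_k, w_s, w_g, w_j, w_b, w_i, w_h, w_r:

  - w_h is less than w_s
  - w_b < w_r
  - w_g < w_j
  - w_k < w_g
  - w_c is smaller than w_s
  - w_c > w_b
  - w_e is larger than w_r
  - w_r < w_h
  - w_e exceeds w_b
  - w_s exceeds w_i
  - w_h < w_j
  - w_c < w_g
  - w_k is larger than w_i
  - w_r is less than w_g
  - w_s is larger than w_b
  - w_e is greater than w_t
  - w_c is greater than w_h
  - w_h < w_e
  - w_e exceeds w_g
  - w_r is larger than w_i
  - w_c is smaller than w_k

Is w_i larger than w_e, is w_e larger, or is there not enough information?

w_e

Link the given pairs in sequence: w_i < w_r; w_r < w_h; w_h < w_c; w_c < w_k; w_k < w_g; w_g < w_e.
Together: w_i < w_r < w_h < w_c < w_k < w_g < w_e.
So w_e is larger.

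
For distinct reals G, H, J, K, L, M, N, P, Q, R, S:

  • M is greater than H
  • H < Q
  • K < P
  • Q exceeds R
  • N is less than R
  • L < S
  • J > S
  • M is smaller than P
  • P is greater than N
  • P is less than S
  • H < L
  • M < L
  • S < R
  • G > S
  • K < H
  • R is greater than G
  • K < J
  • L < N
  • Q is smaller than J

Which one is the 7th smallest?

Chaining the given pairs: K < H < M < L < N < P < S < G < R < Q < J.
The 7th smallest is S.

S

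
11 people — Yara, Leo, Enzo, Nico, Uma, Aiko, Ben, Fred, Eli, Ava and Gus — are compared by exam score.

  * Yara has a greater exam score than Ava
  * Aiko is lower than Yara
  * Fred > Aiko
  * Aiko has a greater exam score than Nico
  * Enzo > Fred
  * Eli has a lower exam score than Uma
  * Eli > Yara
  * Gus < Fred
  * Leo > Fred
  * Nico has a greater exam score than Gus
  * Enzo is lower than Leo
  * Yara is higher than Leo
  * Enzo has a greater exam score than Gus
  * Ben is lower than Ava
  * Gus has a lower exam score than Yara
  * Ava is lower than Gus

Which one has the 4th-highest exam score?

Leo

Piecing the relations together gives one ordering: Ben < Ava < Gus < Nico < Aiko < Fred < Enzo < Leo < Yara < Eli < Uma.
Counting 4 from the largest end gives Leo.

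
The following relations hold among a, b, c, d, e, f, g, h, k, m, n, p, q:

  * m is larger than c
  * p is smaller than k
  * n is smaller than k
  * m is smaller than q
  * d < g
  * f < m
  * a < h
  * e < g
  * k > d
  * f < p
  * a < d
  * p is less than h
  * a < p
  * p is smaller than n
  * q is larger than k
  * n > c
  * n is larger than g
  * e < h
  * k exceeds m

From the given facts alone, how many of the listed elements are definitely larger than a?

7

The elements the relations force above a are d, g, p, h, n, k, q — no chain reaches any other.
That is 7.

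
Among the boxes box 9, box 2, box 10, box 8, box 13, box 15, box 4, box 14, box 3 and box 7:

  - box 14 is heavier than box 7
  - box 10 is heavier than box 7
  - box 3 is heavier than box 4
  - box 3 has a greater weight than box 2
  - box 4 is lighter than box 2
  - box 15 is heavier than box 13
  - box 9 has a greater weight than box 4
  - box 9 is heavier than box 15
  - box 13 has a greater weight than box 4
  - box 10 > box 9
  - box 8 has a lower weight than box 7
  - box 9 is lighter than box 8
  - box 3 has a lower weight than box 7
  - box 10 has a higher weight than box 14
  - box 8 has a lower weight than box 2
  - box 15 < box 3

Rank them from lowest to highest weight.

box 4 < box 13 < box 15 < box 9 < box 8 < box 2 < box 3 < box 7 < box 14 < box 10

Nothing is placed below box 4, so it is least; from there box 4 < box 13; box 13 < box 15; box 15 < box 9; box 9 < box 8; box 8 < box 2; box 2 < box 3; box 3 < box 7; box 7 < box 14; box 14 < box 10, each given directly.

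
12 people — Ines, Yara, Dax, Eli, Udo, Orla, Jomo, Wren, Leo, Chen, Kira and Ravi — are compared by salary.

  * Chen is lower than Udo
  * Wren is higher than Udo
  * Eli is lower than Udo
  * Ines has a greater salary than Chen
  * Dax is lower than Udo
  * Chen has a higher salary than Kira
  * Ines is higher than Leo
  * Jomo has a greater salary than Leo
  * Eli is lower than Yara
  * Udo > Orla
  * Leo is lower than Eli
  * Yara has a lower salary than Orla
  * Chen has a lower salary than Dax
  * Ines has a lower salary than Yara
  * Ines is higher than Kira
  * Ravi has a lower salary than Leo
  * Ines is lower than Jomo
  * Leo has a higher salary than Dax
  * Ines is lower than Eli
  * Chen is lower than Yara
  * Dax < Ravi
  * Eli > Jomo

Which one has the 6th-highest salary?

Piecing the relations together gives one ordering: Kira < Chen < Dax < Ravi < Leo < Ines < Jomo < Eli < Yara < Orla < Udo < Wren.
Counting 6 from the largest end gives Jomo.

Jomo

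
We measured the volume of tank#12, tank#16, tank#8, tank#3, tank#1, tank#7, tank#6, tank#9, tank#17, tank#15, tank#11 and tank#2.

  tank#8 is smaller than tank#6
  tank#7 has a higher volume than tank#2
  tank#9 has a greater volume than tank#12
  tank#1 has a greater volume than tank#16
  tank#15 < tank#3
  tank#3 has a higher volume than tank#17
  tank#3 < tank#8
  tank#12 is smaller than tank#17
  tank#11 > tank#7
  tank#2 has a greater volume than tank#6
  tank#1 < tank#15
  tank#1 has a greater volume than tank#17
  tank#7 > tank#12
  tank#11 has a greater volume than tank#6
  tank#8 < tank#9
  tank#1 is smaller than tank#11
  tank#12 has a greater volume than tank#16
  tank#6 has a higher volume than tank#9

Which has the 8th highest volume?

The consecutive relations fix a unique order: tank#16 < tank#12 < tank#17 < tank#1 < tank#15 < tank#3 < tank#8 < tank#9 < tank#6 < tank#2 < tank#7 < tank#11.
Counting 8 from the largest end gives tank#15.

tank#15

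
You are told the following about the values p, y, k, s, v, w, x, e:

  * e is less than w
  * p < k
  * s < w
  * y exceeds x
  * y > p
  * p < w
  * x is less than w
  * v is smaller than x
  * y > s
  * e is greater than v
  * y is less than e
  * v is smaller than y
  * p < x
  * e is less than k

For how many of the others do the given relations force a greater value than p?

5

Directly above p: x, y, w, k.
One step further: e (5 so far).
No other element is forced above p by the given relations, so the count is 5.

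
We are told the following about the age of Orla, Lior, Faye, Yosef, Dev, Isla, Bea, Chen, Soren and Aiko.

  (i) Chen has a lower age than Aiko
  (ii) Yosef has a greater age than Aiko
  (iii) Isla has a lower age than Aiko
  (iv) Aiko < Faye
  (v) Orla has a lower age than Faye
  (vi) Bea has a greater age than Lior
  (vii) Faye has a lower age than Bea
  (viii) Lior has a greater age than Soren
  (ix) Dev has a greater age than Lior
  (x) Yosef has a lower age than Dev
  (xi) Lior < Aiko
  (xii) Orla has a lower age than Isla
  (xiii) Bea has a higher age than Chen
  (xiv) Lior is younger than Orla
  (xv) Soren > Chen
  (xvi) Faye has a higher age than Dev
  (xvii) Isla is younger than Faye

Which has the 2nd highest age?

The consecutive relations fix a unique order: Chen < Soren < Lior < Orla < Isla < Aiko < Yosef < Dev < Faye < Bea.
The 2nd largest is Faye.

Faye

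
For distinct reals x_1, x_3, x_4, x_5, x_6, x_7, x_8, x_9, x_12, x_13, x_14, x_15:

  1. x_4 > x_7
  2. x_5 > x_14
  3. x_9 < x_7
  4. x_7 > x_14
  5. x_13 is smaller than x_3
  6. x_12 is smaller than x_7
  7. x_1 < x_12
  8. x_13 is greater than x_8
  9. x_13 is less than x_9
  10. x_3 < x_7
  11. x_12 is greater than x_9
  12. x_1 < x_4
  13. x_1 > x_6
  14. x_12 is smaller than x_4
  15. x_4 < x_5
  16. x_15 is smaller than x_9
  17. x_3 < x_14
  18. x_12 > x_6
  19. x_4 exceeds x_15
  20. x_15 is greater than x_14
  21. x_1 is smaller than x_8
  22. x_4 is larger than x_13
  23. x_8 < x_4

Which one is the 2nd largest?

Piecing the relations together gives one ordering: x_6 < x_1 < x_8 < x_13 < x_3 < x_14 < x_15 < x_9 < x_12 < x_7 < x_4 < x_5.
The 2nd largest is x_4.

x_4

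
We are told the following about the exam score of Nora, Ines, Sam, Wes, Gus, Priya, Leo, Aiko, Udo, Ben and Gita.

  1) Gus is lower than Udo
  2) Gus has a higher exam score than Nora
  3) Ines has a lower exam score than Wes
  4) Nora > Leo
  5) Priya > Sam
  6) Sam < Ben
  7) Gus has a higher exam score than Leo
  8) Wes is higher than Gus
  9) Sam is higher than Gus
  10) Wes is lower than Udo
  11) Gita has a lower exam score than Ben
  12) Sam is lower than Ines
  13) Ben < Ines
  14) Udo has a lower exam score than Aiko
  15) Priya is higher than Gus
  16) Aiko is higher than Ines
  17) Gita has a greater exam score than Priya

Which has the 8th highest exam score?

Sam

Piecing the relations together gives one ordering: Leo < Nora < Gus < Sam < Priya < Gita < Ben < Ines < Wes < Udo < Aiko.
The 8th largest is Sam.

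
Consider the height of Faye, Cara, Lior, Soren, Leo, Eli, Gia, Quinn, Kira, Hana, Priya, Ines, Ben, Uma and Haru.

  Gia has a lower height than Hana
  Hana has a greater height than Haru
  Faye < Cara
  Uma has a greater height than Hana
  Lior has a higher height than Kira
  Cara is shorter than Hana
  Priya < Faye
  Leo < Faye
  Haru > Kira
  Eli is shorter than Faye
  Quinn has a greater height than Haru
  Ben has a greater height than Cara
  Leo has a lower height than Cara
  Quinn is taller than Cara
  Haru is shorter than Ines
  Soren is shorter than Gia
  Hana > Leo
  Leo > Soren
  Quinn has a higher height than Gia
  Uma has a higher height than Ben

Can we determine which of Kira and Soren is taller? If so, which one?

undetermined

Following every chain through Kira: above Kira we get Haru, Lior, Ines, Hana, Uma, Quinn.
Soren is not reached, and no chain runs the other way from Soren to Kira.
So the given relations leave the order of Kira and Soren undetermined.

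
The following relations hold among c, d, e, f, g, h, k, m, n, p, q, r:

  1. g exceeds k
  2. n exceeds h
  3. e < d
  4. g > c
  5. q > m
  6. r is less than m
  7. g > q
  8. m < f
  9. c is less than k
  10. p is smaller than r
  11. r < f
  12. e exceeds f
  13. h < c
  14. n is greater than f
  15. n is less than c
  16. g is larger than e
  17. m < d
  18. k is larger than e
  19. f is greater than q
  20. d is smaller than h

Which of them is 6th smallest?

Piecing the relations together gives one ordering: p < r < m < q < f < e < d < h < n < c < k < g.
Counting 6 from the smallest end gives e.

e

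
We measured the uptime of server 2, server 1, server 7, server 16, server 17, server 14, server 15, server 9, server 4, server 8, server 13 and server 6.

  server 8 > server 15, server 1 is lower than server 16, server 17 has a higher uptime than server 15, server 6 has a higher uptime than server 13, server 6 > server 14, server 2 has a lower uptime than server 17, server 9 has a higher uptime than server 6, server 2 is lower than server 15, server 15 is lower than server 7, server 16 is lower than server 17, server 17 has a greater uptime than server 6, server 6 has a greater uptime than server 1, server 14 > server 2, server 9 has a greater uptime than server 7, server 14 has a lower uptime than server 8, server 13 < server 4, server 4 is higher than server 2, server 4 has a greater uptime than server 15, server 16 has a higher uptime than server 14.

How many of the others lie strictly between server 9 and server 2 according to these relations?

The relations place server 2 below server 9. An element lies strictly between them when it is forced above server 2 and also forced below server 9.
Above server 2: {server 14, server 15, server 7, server 16, server 4, server 6, server 17, server 8}. Below server 9: {server 14, server 15, server 13, server 1, server 7, server 6}.
Intersection: {server 14, server 15, server 7, server 6} — 4.

4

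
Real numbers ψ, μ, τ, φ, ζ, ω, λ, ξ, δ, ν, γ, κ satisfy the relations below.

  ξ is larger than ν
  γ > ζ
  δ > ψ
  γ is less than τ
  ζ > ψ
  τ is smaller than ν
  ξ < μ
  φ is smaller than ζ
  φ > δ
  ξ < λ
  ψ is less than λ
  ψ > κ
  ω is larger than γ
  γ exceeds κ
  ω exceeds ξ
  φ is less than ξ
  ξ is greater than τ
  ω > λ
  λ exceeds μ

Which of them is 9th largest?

φ

Piecing the relations together gives one ordering: κ < ψ < δ < φ < ζ < γ < τ < ν < ξ < μ < λ < ω.
Counting 9 from the largest end gives φ.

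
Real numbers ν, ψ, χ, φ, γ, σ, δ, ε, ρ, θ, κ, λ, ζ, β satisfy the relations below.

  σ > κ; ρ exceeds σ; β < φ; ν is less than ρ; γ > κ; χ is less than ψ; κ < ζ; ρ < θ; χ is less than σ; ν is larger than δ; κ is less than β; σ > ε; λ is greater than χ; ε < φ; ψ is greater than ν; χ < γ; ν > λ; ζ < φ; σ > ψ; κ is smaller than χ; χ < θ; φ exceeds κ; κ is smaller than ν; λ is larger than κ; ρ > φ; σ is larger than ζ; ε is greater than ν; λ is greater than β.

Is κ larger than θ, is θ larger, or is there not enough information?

κ < β and β < λ give κ < λ.
With λ < ν: κ < β < λ < ν.
With ν < ε: κ < β < λ < ν < ε.
Then ε < σ extends the chain to σ.
With σ < ρ: κ < β < λ < ν < ε < σ < ρ.
With ρ < θ: κ < β < λ < ν < ε < σ < ρ < θ.
So θ is larger.

θ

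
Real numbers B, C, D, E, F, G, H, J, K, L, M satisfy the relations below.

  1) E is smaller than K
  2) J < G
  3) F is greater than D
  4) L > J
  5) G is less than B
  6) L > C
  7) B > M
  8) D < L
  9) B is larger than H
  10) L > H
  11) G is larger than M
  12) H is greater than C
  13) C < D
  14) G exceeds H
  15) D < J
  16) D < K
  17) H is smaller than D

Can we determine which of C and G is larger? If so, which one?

C < H and H < D give C < D.
Then D < J extends the chain to J.
With J < G: C < H < D < J < G.
So G is larger.

G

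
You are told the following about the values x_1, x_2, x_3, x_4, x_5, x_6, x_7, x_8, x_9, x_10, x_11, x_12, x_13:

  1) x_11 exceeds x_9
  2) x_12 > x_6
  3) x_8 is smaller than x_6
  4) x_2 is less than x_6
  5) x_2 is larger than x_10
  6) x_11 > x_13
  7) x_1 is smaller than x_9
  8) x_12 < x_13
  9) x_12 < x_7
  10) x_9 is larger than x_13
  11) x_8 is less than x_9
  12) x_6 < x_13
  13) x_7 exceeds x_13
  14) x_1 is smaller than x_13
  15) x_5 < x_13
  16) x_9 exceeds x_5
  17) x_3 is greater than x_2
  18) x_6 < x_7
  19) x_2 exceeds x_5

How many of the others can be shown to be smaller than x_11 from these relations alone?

Directly below x_11: x_13, x_9.
One step further: x_8, x_5, x_1, x_6, x_12 (7 so far).
One step further: x_2 (8 so far).
One step further: x_10 (9 so far).
Nothing else is reachable below x_11; 9 in all.

9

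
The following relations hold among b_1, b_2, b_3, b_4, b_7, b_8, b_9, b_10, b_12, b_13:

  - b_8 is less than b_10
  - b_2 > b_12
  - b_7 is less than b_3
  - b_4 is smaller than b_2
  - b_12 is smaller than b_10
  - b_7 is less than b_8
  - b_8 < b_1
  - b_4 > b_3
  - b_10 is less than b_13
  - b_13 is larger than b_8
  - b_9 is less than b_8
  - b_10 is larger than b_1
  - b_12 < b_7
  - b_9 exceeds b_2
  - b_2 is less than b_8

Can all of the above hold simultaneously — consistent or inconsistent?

The single ordering b_12 < b_7 < b_3 < b_4 < b_2 < b_9 < b_8 < b_1 < b_10 < b_13 satisfies every listed relation, so no contradiction arises.

consistent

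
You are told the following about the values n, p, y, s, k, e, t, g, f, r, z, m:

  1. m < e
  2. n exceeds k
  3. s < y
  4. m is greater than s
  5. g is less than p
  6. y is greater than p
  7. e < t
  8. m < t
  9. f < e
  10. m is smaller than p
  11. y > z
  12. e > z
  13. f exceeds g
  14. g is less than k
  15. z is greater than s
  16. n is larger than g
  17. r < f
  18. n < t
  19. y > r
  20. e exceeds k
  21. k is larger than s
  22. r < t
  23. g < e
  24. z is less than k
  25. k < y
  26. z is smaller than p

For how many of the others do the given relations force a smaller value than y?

Directly below y: s, z, k, p, r.
One step further: m, g (7 so far).
No other element is forced below y by the given relations, so the count is 7.

7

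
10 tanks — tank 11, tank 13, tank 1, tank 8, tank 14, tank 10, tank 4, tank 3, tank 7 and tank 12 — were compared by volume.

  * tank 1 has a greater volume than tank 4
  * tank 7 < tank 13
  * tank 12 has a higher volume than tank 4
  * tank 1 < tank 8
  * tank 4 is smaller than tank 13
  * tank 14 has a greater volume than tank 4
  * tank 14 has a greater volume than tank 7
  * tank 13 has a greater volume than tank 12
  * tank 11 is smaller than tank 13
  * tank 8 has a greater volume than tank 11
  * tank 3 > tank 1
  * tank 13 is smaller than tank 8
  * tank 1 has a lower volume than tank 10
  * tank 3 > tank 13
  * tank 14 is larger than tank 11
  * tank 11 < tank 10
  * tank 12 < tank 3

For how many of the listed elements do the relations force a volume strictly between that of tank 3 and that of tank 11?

1

The relations place tank 11 below tank 3. An element lies strictly between them when it is forced above tank 11 and also forced below tank 3.
Above tank 11: {tank 13, tank 10, tank 8, tank 14}. Below tank 3: {tank 4, tank 12, tank 7, tank 1, tank 13}.
Intersection: {tank 13} — 1.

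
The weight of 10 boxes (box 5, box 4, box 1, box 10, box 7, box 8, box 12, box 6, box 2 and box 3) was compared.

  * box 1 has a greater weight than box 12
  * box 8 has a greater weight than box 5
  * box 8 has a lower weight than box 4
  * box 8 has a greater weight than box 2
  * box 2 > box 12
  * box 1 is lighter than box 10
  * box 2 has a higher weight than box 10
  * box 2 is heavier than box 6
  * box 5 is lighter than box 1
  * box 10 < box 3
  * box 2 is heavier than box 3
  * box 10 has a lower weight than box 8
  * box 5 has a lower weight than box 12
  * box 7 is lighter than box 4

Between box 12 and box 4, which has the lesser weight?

box 12 < box 1 < box 10 < box 3 < box 2 < box 8 < box 4, by transitivity through box 1, box 10, box 3, box 2, box 8.
So box 12 < box 4; box 12 is the lighter of the two.

box 12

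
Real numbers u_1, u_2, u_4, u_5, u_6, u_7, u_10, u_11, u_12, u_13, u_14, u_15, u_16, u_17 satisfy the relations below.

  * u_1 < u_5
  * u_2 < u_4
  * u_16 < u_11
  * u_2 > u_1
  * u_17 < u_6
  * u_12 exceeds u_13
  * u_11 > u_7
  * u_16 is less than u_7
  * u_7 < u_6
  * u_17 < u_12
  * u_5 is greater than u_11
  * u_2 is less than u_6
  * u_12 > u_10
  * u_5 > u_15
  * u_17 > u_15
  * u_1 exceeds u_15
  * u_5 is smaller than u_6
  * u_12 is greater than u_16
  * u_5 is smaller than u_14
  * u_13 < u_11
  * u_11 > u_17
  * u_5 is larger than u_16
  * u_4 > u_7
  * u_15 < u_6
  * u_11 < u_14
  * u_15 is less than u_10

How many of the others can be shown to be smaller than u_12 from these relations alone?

5

From u_12 the given relations immediately reach u_13, u_16, u_17, u_10.
From those, u_15 — 5 in total.
Nothing else is reachable below u_12; 5 in all.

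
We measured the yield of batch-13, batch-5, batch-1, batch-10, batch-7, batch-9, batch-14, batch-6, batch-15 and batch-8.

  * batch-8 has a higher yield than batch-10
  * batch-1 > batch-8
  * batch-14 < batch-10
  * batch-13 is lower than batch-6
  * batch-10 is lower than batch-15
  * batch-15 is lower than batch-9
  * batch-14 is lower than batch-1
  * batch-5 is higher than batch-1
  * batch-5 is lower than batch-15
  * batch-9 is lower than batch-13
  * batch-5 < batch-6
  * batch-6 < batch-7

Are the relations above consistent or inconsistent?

The single ordering batch-14 < batch-10 < batch-8 < batch-1 < batch-5 < batch-15 < batch-9 < batch-13 < batch-6 < batch-7 satisfies every listed relation, so no contradiction arises.

consistent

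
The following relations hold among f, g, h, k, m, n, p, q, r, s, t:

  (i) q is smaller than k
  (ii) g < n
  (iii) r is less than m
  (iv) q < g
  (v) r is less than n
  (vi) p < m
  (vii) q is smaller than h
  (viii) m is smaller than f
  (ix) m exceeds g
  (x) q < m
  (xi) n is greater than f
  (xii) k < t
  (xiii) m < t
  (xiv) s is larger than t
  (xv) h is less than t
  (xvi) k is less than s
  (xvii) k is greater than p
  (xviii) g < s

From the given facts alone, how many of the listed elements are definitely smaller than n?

Directly below n: g, r, f.
One step further: q, m (5 so far).
One step further: p (6 so far).
Nothing else is reachable below n; 6 in all.

6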